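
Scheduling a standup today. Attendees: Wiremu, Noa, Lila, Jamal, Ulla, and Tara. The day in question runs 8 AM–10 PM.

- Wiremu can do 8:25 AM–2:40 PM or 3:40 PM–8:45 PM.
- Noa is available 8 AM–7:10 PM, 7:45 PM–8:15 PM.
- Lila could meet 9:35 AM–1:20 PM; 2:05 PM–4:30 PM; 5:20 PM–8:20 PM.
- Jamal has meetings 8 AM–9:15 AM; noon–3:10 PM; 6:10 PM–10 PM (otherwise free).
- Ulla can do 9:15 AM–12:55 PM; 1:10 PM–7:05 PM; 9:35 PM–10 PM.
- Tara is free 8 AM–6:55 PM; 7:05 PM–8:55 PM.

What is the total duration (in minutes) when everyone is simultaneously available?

245

Wiremu free: 08:25-14:40, 15:40-20:45.
Noa free: 08:00-19:10, 19:45-20:15.
Lila free: 09:35-13:20, 14:05-16:30, 17:20-20:20.
Jamal free: 09:15-12:00, 15:10-18:10 (invert busy blocks within the working day).
Ulla free: 09:15-12:55, 13:10-19:05, 21:35-22:00.
Tara free: 08:00-18:55, 19:05-20:55.
Wiremu ∩ Noa: 08:25-14:40, 15:40-19:10, 19:45-20:15.
Wiremu ∩ Noa ∩ Lila: 09:35-13:20, 14:05-14:40, 15:40-16:30, 17:20-19:10, 19:45-20:15.
Wiremu ∩ Noa ∩ Lila ∩ Jamal: 09:35-12:00, 15:40-16:30, 17:20-18:10.
Wiremu ∩ Noa ∩ Lila ∩ Jamal ∩ Ulla: 09:35-12:00, 15:40-16:30, 17:20-18:10.
Wiremu ∩ Noa ∩ Lila ∩ Jamal ∩ Ulla ∩ Tara: 09:35-12:00, 15:40-16:30, 17:20-18:10.
Summing the common windows: 145 + 50 + 50 = 245 minutes.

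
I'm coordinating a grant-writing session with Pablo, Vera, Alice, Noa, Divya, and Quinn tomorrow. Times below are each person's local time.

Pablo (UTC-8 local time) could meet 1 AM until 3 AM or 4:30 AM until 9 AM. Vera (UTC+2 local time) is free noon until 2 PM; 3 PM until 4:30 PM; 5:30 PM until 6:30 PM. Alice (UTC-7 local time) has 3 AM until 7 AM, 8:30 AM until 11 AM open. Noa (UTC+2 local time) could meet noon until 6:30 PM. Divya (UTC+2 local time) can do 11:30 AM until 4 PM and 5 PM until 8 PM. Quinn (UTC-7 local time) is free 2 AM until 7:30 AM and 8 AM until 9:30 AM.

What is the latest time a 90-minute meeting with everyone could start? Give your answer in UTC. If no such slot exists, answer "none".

none

Pablo in UTC: 09:00-11:00, 12:30-17:00 (add 8h to convert from UTC-8).
Vera in UTC: 10:00-12:00, 13:00-14:30, 15:30-16:30 (subtract 2h to convert from UTC+2).
Alice in UTC: 10:00-14:00, 15:30-18:00 (add 7h to convert from UTC-7).
Noa in UTC: 10:00-16:30 (subtract 2h to convert from UTC+2).
Divya in UTC: 09:30-14:00, 15:00-18:00 (subtract 2h to convert from UTC+2).
Quinn in UTC: 09:00-14:30, 15:00-16:30 (add 7h to convert from UTC-7).
Pablo ∩ Vera: 10:00-11:00, 13:00-14:30, 15:30-16:30.
Pablo ∩ Vera ∩ Alice: 10:00-11:00, 13:00-14:00, 15:30-16:30.
Pablo ∩ Vera ∩ Alice ∩ Noa: 10:00-11:00, 13:00-14:00, 15:30-16:30.
Pablo ∩ Vera ∩ Alice ∩ Noa ∩ Divya: 10:00-11:00, 13:00-14:00, 15:30-16:30.
Pablo ∩ Vera ∩ Alice ∩ Noa ∩ Divya ∩ Quinn: 10:00-11:00, 13:00-14:00, 15:30-16:30.
Those are the intersection windows.
No common window is at least 90 minutes long.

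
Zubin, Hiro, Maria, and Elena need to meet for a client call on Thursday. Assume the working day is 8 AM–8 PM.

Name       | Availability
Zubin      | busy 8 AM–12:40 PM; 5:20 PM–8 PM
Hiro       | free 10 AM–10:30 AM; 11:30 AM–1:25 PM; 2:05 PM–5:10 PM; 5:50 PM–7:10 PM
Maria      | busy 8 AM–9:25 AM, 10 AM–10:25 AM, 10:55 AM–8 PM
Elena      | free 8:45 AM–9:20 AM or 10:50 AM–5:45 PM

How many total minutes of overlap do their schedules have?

Zubin free: 12:40-17:20 (invert busy blocks within the working day).
Hiro free: 10:00-10:30, 11:30-13:25, 14:05-17:10, 17:50-19:10.
Maria free: 09:25-10:00, 10:25-10:55 (invert busy blocks within the working day).
Elena free: 08:45-09:20, 10:50-17:45.
Zubin ∩ Hiro: 12:40-13:25, 14:05-17:10.
Zubin ∩ Hiro ∩ Maria: ∅.
Zubin ∩ Hiro ∩ Maria ∩ Elena: ∅.
There is no time when everyone is free.
There is no common window, so the total is 0 minutes.

0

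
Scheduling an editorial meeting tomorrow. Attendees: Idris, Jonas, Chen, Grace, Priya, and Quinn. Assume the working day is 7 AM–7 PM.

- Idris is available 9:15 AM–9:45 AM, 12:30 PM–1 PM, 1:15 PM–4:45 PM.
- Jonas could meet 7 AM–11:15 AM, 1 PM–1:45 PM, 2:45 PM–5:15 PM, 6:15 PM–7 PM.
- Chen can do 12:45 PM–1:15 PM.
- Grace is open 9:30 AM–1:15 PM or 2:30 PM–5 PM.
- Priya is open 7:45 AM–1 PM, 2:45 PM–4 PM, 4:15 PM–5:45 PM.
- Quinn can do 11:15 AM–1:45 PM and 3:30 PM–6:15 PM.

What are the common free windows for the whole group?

none

Idris ∩ Jonas: 09:15-09:45, 13:15-13:45, 14:45-16:45.
Idris ∩ Jonas ∩ Chen: ∅.
Idris ∩ Jonas ∩ Chen ∩ Grace: ∅.
Idris ∩ Jonas ∩ Chen ∩ Grace ∩ Priya: ∅.
Idris ∩ Jonas ∩ Chen ∩ Grace ∩ Priya ∩ Quinn: ∅.
There is no time when everyone is free.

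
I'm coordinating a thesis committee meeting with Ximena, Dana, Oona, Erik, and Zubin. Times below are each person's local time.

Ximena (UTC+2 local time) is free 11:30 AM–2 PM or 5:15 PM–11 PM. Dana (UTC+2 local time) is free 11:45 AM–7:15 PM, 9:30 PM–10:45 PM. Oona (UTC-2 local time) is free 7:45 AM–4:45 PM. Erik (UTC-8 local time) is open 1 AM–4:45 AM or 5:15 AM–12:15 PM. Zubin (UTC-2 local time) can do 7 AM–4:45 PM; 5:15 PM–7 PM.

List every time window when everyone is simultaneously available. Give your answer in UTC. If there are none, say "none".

09:45-12:00, 15:15-17:15

Ximena in UTC: 09:30-12:00, 15:15-21:00 (subtract 2h to convert from UTC+2).
Dana in UTC: 09:45-17:15, 19:30-20:45 (subtract 2h to convert from UTC+2).
Oona in UTC: 09:45-18:45 (add 2h to convert from UTC-2).
Erik in UTC: 09:00-12:45, 13:15-20:15 (add 8h to convert from UTC-8).
Zubin in UTC: 09:00-18:45, 19:15-21:00 (add 2h to convert from UTC-2).
Ximena ∩ Dana: 09:45-12:00, 15:15-17:15, 19:30-20:45.
Ximena ∩ Dana ∩ Oona: 09:45-12:00, 15:15-17:15.
Ximena ∩ Dana ∩ Oona ∩ Erik: 09:45-12:00, 15:15-17:15.
Ximena ∩ Dana ∩ Oona ∩ Erik ∩ Zubin: 09:45-12:00, 15:15-17:15.
So the common availability across everyone is 09:45-12:00, 15:15-17:15.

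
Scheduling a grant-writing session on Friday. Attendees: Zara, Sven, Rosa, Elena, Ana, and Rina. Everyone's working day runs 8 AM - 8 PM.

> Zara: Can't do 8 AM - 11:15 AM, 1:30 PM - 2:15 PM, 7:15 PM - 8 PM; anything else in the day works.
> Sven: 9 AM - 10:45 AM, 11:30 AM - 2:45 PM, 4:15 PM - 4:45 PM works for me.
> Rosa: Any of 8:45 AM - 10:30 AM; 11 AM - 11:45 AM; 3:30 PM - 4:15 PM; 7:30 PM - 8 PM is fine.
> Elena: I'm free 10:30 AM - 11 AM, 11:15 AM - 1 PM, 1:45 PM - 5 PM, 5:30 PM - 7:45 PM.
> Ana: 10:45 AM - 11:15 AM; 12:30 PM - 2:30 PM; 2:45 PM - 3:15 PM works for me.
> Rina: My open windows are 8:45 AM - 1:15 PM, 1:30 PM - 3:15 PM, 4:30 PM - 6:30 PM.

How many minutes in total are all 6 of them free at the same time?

0

Zara free: 11:15-13:30, 14:15-19:15 (invert busy blocks within the working day).
Sven free: 09:00-10:45, 11:30-14:45, 16:15-16:45.
Rosa free: 08:45-10:30, 11:00-11:45, 15:30-16:15, 19:30-20:00.
Elena free: 10:30-11:00, 11:15-13:00, 13:45-17:00, 17:30-19:45.
Ana free: 10:45-11:15, 12:30-14:30, 14:45-15:15.
Rina free: 08:45-13:15, 13:30-15:15, 16:30-18:30.
Zara ∩ Sven: 11:30-13:30, 14:15-14:45, 16:15-16:45.
Zara ∩ Sven ∩ Rosa: 11:30-11:45.
Zara ∩ Sven ∩ Rosa ∩ Elena: 11:30-11:45.
Zara ∩ Sven ∩ Rosa ∩ Elena ∩ Ana: ∅.
Zara ∩ Sven ∩ Rosa ∩ Elena ∩ Ana ∩ Rina: ∅.
There is no time when everyone is free.
There is no common window, so the total is 0 minutes.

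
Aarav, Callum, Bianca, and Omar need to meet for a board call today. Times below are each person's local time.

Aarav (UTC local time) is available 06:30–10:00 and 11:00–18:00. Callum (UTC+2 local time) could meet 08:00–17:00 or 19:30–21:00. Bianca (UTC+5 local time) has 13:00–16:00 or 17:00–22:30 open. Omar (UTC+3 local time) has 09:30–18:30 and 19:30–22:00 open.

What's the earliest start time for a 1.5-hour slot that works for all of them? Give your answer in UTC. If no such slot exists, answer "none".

Aarav in UTC: 06:30-10:00, 11:00-18:00.
Callum in UTC: 06:00-15:00, 17:30-19:00 (subtract 2h to convert from UTC+2).
Bianca in UTC: 08:00-11:00, 12:00-17:30 (subtract 5h to convert from UTC+5).
Omar in UTC: 06:30-15:30, 16:30-19:00 (subtract 3h to convert from UTC+3).
Aarav ∩ Callum: 06:30-10:00, 11:00-15:00, 17:30-18:00.
Aarav ∩ Callum ∩ Bianca: 08:00-10:00, 12:00-15:00.
Aarav ∩ Callum ∩ Bianca ∩ Omar: 08:00-10:00, 12:00-15:00.
Those are the intersection windows.
The first common window of at least 90 minutes is 08:00-10:00, so the earliest start is 08:00.

08:00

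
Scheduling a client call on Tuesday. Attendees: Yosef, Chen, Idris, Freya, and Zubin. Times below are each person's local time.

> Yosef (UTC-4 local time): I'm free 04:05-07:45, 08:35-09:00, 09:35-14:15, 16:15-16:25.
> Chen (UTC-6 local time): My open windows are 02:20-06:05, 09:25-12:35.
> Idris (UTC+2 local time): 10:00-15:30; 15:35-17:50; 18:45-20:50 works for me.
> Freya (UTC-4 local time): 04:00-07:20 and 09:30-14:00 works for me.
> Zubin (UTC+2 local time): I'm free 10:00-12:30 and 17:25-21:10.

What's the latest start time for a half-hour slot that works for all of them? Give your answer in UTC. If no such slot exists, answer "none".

17:30

Yosef in UTC: 08:05-11:45, 12:35-13:00, 13:35-18:15, 20:15-20:25 (add 4h to convert from UTC-4).
Chen in UTC: 08:20-12:05, 15:25-18:35 (add 6h to convert from UTC-6).
Idris in UTC: 08:00-13:30, 13:35-15:50, 16:45-18:50 (subtract 2h to convert from UTC+2).
Freya in UTC: 08:00-11:20, 13:30-18:00 (add 4h to convert from UTC-4).
Zubin in UTC: 08:00-10:30, 15:25-19:10 (subtract 2h to convert from UTC+2).
Yosef ∩ Chen: 08:20-11:45, 15:25-18:15.
Yosef ∩ Chen ∩ Idris: 08:20-11:45, 15:25-15:50, 16:45-18:15.
Yosef ∩ Chen ∩ Idris ∩ Freya: 08:20-11:20, 15:25-15:50, 16:45-18:00.
Yosef ∩ Chen ∩ Idris ∩ Freya ∩ Zubin: 08:20-10:30, 15:25-15:50, 16:45-18:00.
So the common availability across everyone is 08:20-10:30, 15:25-15:50, 16:45-18:00.
The last common window of at least 30 minutes is 16:45-18:00; a 30-minute meeting can start as late as 17:30 and still end by 18:00.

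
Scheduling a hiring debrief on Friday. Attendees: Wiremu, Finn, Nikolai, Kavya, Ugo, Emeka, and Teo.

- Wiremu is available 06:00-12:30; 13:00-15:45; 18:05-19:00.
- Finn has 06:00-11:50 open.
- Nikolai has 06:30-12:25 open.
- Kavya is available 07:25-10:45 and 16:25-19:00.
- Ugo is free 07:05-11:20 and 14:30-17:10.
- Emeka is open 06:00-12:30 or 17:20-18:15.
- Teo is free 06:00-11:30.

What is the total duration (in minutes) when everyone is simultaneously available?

Wiremu ∩ Finn: 06:00-11:50.
Wiremu ∩ Finn ∩ Nikolai: 06:30-11:50.
Wiremu ∩ Finn ∩ Nikolai ∩ Kavya: 07:25-10:45.
Wiremu ∩ Finn ∩ Nikolai ∩ Kavya ∩ Ugo: 07:25-10:45.
Wiremu ∩ Finn ∩ Nikolai ∩ Kavya ∩ Ugo ∩ Emeka: 07:25-10:45.
Wiremu ∩ Finn ∩ Nikolai ∩ Kavya ∩ Ugo ∩ Emeka ∩ Teo: 07:25-10:45.
Those are the intersection windows.
That's a single block of 200 minutes.

200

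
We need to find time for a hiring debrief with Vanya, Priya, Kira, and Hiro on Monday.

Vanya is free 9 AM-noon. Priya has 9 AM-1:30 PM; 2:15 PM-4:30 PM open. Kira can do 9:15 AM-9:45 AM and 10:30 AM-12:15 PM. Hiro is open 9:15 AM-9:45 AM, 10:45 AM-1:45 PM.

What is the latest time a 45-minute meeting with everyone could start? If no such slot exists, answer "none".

Vanya ∩ Priya: 09:00-12:00.
Vanya ∩ Priya ∩ Kira: 09:15-09:45, 10:30-12:00.
Vanya ∩ Priya ∩ Kira ∩ Hiro: 09:15-09:45, 10:45-12:00.
The last common window of at least 45 minutes is 10:45-12:00; a 45-minute meeting can start as late as 11:15 and still end by 12:00.

11:15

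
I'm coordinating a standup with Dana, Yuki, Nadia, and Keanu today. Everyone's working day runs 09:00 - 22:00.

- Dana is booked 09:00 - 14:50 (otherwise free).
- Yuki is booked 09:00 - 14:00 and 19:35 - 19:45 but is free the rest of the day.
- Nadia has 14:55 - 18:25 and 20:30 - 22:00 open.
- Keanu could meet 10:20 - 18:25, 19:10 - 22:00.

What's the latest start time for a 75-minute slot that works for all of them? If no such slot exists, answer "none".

20:45

Dana free: 14:50-22:00 (invert busy blocks within the working day).
Yuki free: 14:00-19:35, 19:45-22:00 (invert busy blocks within the working day).
Nadia free: 14:55-18:25, 20:30-22:00.
Keanu free: 10:20-18:25, 19:10-22:00.
Dana ∩ Yuki: 14:50-19:35, 19:45-22:00.
Dana ∩ Yuki ∩ Nadia: 14:55-18:25, 20:30-22:00.
Dana ∩ Yuki ∩ Nadia ∩ Keanu: 14:55-18:25, 20:30-22:00.
The last common window of at least 75 minutes is 20:30-22:00; a 75-minute meeting can start as late as 20:45 and still end by 22:00.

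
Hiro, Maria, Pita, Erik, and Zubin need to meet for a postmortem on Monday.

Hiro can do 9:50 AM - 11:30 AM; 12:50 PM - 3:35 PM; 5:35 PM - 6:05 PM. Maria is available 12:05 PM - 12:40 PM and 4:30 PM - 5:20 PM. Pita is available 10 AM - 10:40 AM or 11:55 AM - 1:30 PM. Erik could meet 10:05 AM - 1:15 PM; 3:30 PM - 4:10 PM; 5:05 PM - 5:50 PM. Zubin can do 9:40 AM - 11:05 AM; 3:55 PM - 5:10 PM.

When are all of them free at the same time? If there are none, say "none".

none

Hiro ∩ Maria: ∅.
Hiro ∩ Maria ∩ Pita: ∅.
Hiro ∩ Maria ∩ Pita ∩ Erik: ∅.
Hiro ∩ Maria ∩ Pita ∩ Erik ∩ Zubin: ∅.
There is no time when everyone is free.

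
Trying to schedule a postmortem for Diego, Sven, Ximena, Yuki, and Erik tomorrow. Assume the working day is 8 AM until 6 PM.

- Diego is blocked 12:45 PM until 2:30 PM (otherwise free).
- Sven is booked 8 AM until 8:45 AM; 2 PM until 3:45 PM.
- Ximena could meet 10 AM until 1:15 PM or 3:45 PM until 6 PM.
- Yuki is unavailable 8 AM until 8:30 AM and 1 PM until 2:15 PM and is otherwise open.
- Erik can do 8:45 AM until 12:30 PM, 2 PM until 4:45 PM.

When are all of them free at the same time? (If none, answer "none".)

10:00-12:30, 15:45-16:45

Diego free: 08:00-12:45, 14:30-18:00 (invert busy blocks within the working day).
Sven free: 08:45-14:00, 15:45-18:00 (invert busy blocks within the working day).
Ximena free: 10:00-13:15, 15:45-18:00.
Yuki free: 08:30-13:00, 14:15-18:00 (invert busy blocks within the working day).
Erik free: 08:45-12:30, 14:00-16:45.
Diego ∩ Sven: 08:45-12:45, 15:45-18:00.
Diego ∩ Sven ∩ Ximena: 10:00-12:45, 15:45-18:00.
Diego ∩ Sven ∩ Ximena ∩ Yuki: 10:00-12:45, 15:45-18:00.
Diego ∩ Sven ∩ Ximena ∩ Yuki ∩ Erik: 10:00-12:30, 15:45-16:45.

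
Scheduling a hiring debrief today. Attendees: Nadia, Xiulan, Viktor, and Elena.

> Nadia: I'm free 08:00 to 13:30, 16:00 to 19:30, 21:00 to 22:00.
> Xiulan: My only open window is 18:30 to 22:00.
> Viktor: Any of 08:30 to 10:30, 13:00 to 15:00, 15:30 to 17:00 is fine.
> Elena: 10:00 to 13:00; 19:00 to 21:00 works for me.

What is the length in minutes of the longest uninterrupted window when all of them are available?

Nadia ∩ Xiulan: 18:30-19:30, 21:00-22:00.
Nadia ∩ Xiulan ∩ Viktor: ∅.
Nadia ∩ Xiulan ∩ Viktor ∩ Elena: ∅.
There is no time when everyone is free.
No common window exists, so the longest block is 0 minutes.

0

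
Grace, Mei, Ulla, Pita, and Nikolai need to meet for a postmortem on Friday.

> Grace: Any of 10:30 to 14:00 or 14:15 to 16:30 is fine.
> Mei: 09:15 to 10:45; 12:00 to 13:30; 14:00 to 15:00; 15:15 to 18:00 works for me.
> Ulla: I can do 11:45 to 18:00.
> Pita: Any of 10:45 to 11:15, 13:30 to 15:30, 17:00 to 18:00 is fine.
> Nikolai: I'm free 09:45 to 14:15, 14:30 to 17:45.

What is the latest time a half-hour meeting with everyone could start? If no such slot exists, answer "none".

Grace ∩ Mei: 10:30-10:45, 12:00-13:30, 14:15-15:00, 15:15-16:30.
Grace ∩ Mei ∩ Ulla: 12:00-13:30, 14:15-15:00, 15:15-16:30.
Grace ∩ Mei ∩ Ulla ∩ Pita: 14:15-15:00, 15:15-15:30.
Grace ∩ Mei ∩ Ulla ∩ Pita ∩ Nikolai: 14:30-15:00, 15:15-15:30.
The last common window of at least 30 minutes is 14:30-15:00; a 30-minute meeting can start as late as 14:30 and still end by 15:00.

14:30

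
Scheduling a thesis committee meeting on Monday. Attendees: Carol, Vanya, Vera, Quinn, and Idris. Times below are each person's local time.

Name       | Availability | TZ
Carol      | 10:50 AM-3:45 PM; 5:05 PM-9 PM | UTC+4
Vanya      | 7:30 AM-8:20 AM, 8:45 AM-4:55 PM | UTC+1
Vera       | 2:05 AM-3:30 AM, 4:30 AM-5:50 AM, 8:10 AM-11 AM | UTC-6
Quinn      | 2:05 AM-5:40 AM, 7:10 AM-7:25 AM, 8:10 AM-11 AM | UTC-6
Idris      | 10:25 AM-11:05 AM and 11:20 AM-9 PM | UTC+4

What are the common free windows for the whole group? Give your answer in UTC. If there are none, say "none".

08:05-09:30, 10:30-11:40, 14:10-15:55

Carol in UTC: 06:50-11:45, 13:05-17:00 (subtract 4h to convert from UTC+4).
Vanya in UTC: 06:30-07:20, 07:45-15:55 (subtract 1h to convert from UTC+1).
Vera in UTC: 08:05-09:30, 10:30-11:50, 14:10-17:00 (add 6h to convert from UTC-6).
Quinn in UTC: 08:05-11:40, 13:10-13:25, 14:10-17:00 (add 6h to convert from UTC-6).
Idris in UTC: 06:25-07:05, 07:20-17:00 (subtract 4h to convert from UTC+4).
Carol ∩ Vanya: 06:50-07:20, 07:45-11:45, 13:05-15:55.
Carol ∩ Vanya ∩ Vera: 08:05-09:30, 10:30-11:45, 14:10-15:55.
Carol ∩ Vanya ∩ Vera ∩ Quinn: 08:05-09:30, 10:30-11:40, 14:10-15:55.
Carol ∩ Vanya ∩ Vera ∩ Quinn ∩ Idris: 08:05-09:30, 10:30-11:40, 14:10-15:55.
Those are the intersection windows.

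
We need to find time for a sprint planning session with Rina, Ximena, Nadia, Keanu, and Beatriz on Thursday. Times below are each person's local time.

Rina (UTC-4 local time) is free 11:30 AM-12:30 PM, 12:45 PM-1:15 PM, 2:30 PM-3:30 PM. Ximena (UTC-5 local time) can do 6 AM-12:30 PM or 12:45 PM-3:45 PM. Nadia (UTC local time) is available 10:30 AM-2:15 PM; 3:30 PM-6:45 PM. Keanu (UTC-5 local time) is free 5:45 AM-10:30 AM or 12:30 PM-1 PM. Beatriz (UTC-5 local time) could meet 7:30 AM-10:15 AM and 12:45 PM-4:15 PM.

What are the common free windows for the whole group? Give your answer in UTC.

none

Rina in UTC: 15:30-16:30, 16:45-17:15, 18:30-19:30 (add 4h to convert from UTC-4).
Ximena in UTC: 11:00-17:30, 17:45-20:45 (add 5h to convert from UTC-5).
Nadia in UTC: 10:30-14:15, 15:30-18:45.
Keanu in UTC: 10:45-15:30, 17:30-18:00 (add 5h to convert from UTC-5).
Beatriz in UTC: 12:30-15:15, 17:45-21:15 (add 5h to convert from UTC-5).
Rina ∩ Ximena: 15:30-16:30, 16:45-17:15, 18:30-19:30.
Rina ∩ Ximena ∩ Nadia: 15:30-16:30, 16:45-17:15, 18:30-18:45.
Rina ∩ Ximena ∩ Nadia ∩ Keanu: ∅.
Rina ∩ Ximena ∩ Nadia ∩ Keanu ∩ Beatriz: ∅.
There is no time when everyone is free.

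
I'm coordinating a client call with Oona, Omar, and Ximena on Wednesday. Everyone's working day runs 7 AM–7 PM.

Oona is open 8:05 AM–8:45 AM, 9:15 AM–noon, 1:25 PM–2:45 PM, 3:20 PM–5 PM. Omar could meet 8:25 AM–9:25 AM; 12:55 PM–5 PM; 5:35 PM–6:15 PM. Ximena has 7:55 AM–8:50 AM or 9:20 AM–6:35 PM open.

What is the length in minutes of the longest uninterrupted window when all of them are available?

100

Oona ∩ Omar: 08:25-08:45, 09:15-09:25, 13:25-14:45, 15:20-17:00.
Oona ∩ Omar ∩ Ximena: 08:25-08:45, 09:20-09:25, 13:25-14:45, 15:20-17:00.
The longest is 15:20-17:00 at 100 minutes.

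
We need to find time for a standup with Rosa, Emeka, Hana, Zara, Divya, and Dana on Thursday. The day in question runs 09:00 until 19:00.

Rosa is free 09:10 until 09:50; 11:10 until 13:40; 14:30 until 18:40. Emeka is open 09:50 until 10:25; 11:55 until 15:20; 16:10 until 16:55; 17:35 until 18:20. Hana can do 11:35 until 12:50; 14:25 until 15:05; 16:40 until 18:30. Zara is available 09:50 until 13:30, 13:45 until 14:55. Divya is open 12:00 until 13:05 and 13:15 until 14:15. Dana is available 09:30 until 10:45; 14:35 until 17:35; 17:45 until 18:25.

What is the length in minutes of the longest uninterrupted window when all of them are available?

Rosa ∩ Emeka: 11:55-13:40, 14:30-15:20, 16:10-16:55, 17:35-18:20.
Rosa ∩ Emeka ∩ Hana: 11:55-12:50, 14:30-15:05, 16:40-16:55, 17:35-18:20.
Rosa ∩ Emeka ∩ Hana ∩ Zara: 11:55-12:50, 14:30-14:55.
Rosa ∩ Emeka ∩ Hana ∩ Zara ∩ Divya: 12:00-12:50.
Rosa ∩ Emeka ∩ Hana ∩ Zara ∩ Divya ∩ Dana: ∅.
There is no time when everyone is free.
No common window exists, so the longest block is 0 minutes.

0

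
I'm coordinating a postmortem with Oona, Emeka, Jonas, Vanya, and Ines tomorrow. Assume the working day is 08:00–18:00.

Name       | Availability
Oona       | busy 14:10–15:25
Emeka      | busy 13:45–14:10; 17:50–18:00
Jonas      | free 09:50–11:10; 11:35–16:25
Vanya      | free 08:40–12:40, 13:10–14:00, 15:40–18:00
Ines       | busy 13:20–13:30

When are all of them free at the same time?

09:50-11:10, 11:35-12:40, 13:10-13:20, 13:30-13:45, 15:40-16:25

Oona free: 08:00-14:10, 15:25-18:00 (invert busy blocks within the working day).
Emeka free: 08:00-13:45, 14:10-17:50 (invert busy blocks within the working day).
Jonas free: 09:50-11:10, 11:35-16:25.
Vanya free: 08:40-12:40, 13:10-14:00, 15:40-18:00.
Ines free: 08:00-13:20, 13:30-18:00 (invert busy blocks within the working day).
Oona ∩ Emeka: 08:00-13:45, 15:25-17:50.
Oona ∩ Emeka ∩ Jonas: 09:50-11:10, 11:35-13:45, 15:25-16:25.
Oona ∩ Emeka ∩ Jonas ∩ Vanya: 09:50-11:10, 11:35-12:40, 13:10-13:45, 15:40-16:25.
Oona ∩ Emeka ∩ Jonas ∩ Vanya ∩ Ines: 09:50-11:10, 11:35-12:40, 13:10-13:20, 13:30-13:45, 15:40-16:25.
So the common availability across everyone is 09:50-11:10, 11:35-12:40, 13:10-13:20, 13:30-13:45, 15:40-16:25.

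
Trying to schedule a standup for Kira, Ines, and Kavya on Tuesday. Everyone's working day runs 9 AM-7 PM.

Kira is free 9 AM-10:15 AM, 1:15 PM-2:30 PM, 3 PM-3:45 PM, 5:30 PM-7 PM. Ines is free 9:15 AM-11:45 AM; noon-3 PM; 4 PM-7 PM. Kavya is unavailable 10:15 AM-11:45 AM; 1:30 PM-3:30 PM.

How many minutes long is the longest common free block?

90

Kira free: 09:00-10:15, 13:15-14:30, 15:00-15:45, 17:30-19:00.
Ines free: 09:15-11:45, 12:00-15:00, 16:00-19:00.
Kavya free: 09:00-10:15, 11:45-13:30, 15:30-19:00 (invert busy blocks within the working day).
Kira ∩ Ines: 09:15-10:15, 13:15-14:30, 17:30-19:00.
Kira ∩ Ines ∩ Kavya: 09:15-10:15, 13:15-13:30, 17:30-19:00.
The longest is 17:30-19:00 at 90 minutes.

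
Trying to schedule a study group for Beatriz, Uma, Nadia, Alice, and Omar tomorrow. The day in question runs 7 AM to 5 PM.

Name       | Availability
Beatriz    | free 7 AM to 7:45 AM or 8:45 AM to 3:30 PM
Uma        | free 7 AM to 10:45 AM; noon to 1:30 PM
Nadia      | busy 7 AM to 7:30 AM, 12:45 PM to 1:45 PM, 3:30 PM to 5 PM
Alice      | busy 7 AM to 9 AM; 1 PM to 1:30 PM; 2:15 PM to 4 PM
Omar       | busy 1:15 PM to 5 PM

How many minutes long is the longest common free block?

Beatriz free: 07:00-07:45, 08:45-15:30.
Uma free: 07:00-10:45, 12:00-13:30.
Nadia free: 07:30-12:45, 13:45-15:30 (invert busy blocks within the working day).
Alice free: 09:00-13:00, 13:30-14:15, 16:00-17:00 (invert busy blocks within the working day).
Omar free: 07:00-13:15 (invert busy blocks within the working day).
Beatriz ∩ Uma: 07:00-07:45, 08:45-10:45, 12:00-13:30.
Beatriz ∩ Uma ∩ Nadia: 07:30-07:45, 08:45-10:45, 12:00-12:45.
Beatriz ∩ Uma ∩ Nadia ∩ Alice: 09:00-10:45, 12:00-12:45.
Beatriz ∩ Uma ∩ Nadia ∩ Alice ∩ Omar: 09:00-10:45, 12:00-12:45.
The longest is 09:00-10:45 at 105 minutes.

105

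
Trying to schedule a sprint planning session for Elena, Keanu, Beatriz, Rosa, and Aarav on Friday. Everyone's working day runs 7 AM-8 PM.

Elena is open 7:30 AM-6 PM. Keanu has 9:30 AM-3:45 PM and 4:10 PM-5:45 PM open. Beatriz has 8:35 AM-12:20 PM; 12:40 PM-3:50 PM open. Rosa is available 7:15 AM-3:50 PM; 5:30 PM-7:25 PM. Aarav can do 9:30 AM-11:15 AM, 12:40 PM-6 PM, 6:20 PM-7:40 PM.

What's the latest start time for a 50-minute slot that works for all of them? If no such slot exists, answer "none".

14:55

Elena ∩ Keanu: 09:30-15:45, 16:10-17:45.
Elena ∩ Keanu ∩ Beatriz: 09:30-12:20, 12:40-15:45.
Elena ∩ Keanu ∩ Beatriz ∩ Rosa: 09:30-12:20, 12:40-15:45.
Elena ∩ Keanu ∩ Beatriz ∩ Rosa ∩ Aarav: 09:30-11:15, 12:40-15:45.
The last common window of at least 50 minutes is 12:40-15:45; a 50-minute meeting can start as late as 14:55 and still end by 15:45.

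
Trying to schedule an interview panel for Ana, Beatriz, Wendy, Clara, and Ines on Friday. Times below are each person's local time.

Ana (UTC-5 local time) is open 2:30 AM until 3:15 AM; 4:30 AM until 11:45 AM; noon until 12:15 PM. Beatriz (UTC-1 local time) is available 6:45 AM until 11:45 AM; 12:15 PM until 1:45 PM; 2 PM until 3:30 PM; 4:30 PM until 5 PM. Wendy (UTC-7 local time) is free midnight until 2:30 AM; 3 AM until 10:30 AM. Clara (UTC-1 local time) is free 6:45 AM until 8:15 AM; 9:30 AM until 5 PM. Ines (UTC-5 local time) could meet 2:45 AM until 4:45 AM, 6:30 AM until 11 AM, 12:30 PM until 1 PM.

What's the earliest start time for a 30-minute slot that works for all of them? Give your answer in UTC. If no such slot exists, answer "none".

07:45

Ana in UTC: 07:30-08:15, 09:30-16:45, 17:00-17:15 (add 5h to convert from UTC-5).
Beatriz in UTC: 07:45-12:45, 13:15-14:45, 15:00-16:30, 17:30-18:00 (add 1h to convert from UTC-1).
Wendy in UTC: 07:00-09:30, 10:00-17:30 (add 7h to convert from UTC-7).
Clara in UTC: 07:45-09:15, 10:30-18:00 (add 1h to convert from UTC-1).
Ines in UTC: 07:45-09:45, 11:30-16:00, 17:30-18:00 (add 5h to convert from UTC-5).
Ana ∩ Beatriz: 07:45-08:15, 09:30-12:45, 13:15-14:45, 15:00-16:30.
Ana ∩ Beatriz ∩ Wendy: 07:45-08:15, 10:00-12:45, 13:15-14:45, 15:00-16:30.
Ana ∩ Beatriz ∩ Wendy ∩ Clara: 07:45-08:15, 10:30-12:45, 13:15-14:45, 15:00-16:30.
Ana ∩ Beatriz ∩ Wendy ∩ Clara ∩ Ines: 07:45-08:15, 11:30-12:45, 13:15-14:45, 15:00-16:00.
The first common window of at least 30 minutes is 07:45-08:15, so the earliest start is 07:45.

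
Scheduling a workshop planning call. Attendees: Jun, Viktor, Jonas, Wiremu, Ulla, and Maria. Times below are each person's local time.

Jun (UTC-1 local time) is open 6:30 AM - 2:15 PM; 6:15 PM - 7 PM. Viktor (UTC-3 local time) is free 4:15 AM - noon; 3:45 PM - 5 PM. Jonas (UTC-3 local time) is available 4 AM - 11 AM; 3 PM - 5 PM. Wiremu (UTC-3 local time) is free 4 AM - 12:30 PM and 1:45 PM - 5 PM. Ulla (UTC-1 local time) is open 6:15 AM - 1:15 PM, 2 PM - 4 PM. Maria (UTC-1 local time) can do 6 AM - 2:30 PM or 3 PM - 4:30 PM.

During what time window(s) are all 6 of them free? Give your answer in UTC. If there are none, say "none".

Jun in UTC: 07:30-15:15, 19:15-20:00 (add 1h to convert from UTC-1).
Viktor in UTC: 07:15-15:00, 18:45-20:00 (add 3h to convert from UTC-3).
Jonas in UTC: 07:00-14:00, 18:00-20:00 (add 3h to convert from UTC-3).
Wiremu in UTC: 07:00-15:30, 16:45-20:00 (add 3h to convert from UTC-3).
Ulla in UTC: 07:15-14:15, 15:00-17:00 (add 1h to convert from UTC-1).
Maria in UTC: 07:00-15:30, 16:00-17:30 (add 1h to convert from UTC-1).
Jun ∩ Viktor: 07:30-15:00, 19:15-20:00.
Jun ∩ Viktor ∩ Jonas: 07:30-14:00, 19:15-20:00.
Jun ∩ Viktor ∩ Jonas ∩ Wiremu: 07:30-14:00, 19:15-20:00.
Jun ∩ Viktor ∩ Jonas ∩ Wiremu ∩ Ulla: 07:30-14:00.
Jun ∩ Viktor ∩ Jonas ∩ Wiremu ∩ Ulla ∩ Maria: 07:30-14:00.

07:30-14:00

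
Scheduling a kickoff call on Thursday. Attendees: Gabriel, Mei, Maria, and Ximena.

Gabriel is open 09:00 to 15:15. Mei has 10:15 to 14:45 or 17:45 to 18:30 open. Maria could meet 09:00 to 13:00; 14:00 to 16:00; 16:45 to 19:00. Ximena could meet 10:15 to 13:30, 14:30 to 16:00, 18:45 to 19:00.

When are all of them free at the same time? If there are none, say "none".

10:15-13:00, 14:30-14:45

Gabriel ∩ Mei: 10:15-14:45.
Gabriel ∩ Mei ∩ Maria: 10:15-13:00, 14:00-14:45.
Gabriel ∩ Mei ∩ Maria ∩ Ximena: 10:15-13:00, 14:30-14:45.
Those are the intersection windows.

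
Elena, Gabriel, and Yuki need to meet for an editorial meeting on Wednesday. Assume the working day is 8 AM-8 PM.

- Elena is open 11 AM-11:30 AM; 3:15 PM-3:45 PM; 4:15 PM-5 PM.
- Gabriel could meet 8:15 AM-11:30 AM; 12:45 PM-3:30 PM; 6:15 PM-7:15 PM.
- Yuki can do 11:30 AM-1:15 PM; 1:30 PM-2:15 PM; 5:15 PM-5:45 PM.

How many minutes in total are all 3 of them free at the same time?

0

Elena ∩ Gabriel: 11:00-11:30, 15:15-15:30.
Elena ∩ Gabriel ∩ Yuki: ∅.
There is no time when everyone is free.
There is no common window, so the total is 0 minutes.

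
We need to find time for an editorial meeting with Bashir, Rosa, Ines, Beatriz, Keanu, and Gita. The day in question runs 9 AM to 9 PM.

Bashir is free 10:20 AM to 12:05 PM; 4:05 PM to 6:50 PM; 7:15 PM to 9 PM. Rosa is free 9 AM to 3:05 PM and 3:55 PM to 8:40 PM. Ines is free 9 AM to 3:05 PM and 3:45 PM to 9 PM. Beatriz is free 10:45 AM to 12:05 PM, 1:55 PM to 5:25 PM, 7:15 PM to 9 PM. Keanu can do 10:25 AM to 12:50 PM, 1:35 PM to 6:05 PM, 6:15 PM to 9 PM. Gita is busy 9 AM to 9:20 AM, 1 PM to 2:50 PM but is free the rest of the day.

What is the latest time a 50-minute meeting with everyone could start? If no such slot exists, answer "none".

19:50

Bashir free: 10:20-12:05, 16:05-18:50, 19:15-21:00.
Rosa free: 09:00-15:05, 15:55-20:40.
Ines free: 09:00-15:05, 15:45-21:00.
Beatriz free: 10:45-12:05, 13:55-17:25, 19:15-21:00.
Keanu free: 10:25-12:50, 13:35-18:05, 18:15-21:00.
Gita free: 09:20-13:00, 14:50-21:00 (invert busy blocks within the working day).
Bashir ∩ Rosa: 10:20-12:05, 16:05-18:50, 19:15-20:40.
Bashir ∩ Rosa ∩ Ines: 10:20-12:05, 16:05-18:50, 19:15-20:40.
Bashir ∩ Rosa ∩ Ines ∩ Beatriz: 10:45-12:05, 16:05-17:25, 19:15-20:40.
Bashir ∩ Rosa ∩ Ines ∩ Beatriz ∩ Keanu: 10:45-12:05, 16:05-17:25, 19:15-20:40.
Bashir ∩ Rosa ∩ Ines ∩ Beatriz ∩ Keanu ∩ Gita: 10:45-12:05, 16:05-17:25, 19:15-20:40.
The last common window of at least 50 minutes is 19:15-20:40; a 50-minute meeting can start as late as 19:50 and still end by 20:40.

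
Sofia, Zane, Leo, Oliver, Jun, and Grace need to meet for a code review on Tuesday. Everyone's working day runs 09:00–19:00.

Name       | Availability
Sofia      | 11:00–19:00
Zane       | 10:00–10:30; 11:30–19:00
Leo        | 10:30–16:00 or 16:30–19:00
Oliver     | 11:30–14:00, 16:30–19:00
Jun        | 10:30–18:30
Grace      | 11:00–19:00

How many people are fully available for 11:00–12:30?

Sofia, Leo, Jun, and Grace can make the full 11:00-12:30 slot — that's 4.

4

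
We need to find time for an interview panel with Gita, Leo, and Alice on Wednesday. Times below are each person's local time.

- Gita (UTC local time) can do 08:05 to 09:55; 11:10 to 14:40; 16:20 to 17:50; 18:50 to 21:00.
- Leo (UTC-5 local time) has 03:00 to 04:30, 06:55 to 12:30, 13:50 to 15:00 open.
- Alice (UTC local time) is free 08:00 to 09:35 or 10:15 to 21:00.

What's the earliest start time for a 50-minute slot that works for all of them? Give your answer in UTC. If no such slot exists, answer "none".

08:05

Gita in UTC: 08:05-09:55, 11:10-14:40, 16:20-17:50, 18:50-21:00.
Leo in UTC: 08:00-09:30, 11:55-17:30, 18:50-20:00 (add 5h to convert from UTC-5).
Alice in UTC: 08:00-09:35, 10:15-21:00.
Gita ∩ Leo: 08:05-09:30, 11:55-14:40, 16:20-17:30, 18:50-20:00.
Gita ∩ Leo ∩ Alice: 08:05-09:30, 11:55-14:40, 16:20-17:30, 18:50-20:00.
Those are the intersection windows.
The first common window of at least 50 minutes is 08:05-09:30, so the earliest start is 08:05.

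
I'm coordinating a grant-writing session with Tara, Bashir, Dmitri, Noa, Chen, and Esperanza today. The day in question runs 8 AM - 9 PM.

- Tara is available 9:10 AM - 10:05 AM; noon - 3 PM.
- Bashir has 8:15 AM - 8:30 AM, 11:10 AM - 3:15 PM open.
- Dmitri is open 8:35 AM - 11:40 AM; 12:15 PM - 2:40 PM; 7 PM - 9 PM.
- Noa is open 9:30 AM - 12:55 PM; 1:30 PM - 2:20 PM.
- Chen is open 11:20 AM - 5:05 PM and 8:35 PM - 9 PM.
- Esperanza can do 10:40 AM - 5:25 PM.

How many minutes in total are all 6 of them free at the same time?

Tara ∩ Bashir: 12:00-15:00.
Tara ∩ Bashir ∩ Dmitri: 12:15-14:40.
Tara ∩ Bashir ∩ Dmitri ∩ Noa: 12:15-12:55, 13:30-14:20.
Tara ∩ Bashir ∩ Dmitri ∩ Noa ∩ Chen: 12:15-12:55, 13:30-14:20.
Tara ∩ Bashir ∩ Dmitri ∩ Noa ∩ Chen ∩ Esperanza: 12:15-12:55, 13:30-14:20.
Summing the common windows: 40 + 50 = 90 minutes.

90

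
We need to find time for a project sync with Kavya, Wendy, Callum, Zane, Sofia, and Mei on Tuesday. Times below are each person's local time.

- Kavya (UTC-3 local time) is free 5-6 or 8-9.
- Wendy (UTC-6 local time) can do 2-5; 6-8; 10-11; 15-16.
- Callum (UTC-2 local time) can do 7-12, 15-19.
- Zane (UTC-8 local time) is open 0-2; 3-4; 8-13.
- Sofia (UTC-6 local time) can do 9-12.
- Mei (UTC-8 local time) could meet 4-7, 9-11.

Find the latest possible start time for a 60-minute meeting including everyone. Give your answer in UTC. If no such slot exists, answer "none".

Kavya in UTC: 08:00-09:00, 11:00-12:00 (add 3h to convert from UTC-3).
Wendy in UTC: 08:00-11:00, 12:00-14:00, 16:00-17:00, 21:00-22:00 (add 6h to convert from UTC-6).
Callum in UTC: 09:00-14:00, 17:00-21:00 (add 2h to convert from UTC-2).
Zane in UTC: 08:00-10:00, 11:00-12:00, 16:00-21:00 (add 8h to convert from UTC-8).
Sofia in UTC: 15:00-18:00 (add 6h to convert from UTC-6).
Mei in UTC: 12:00-15:00, 17:00-19:00 (add 8h to convert from UTC-8).
Kavya ∩ Wendy: 08:00-09:00.
Kavya ∩ Wendy ∩ Callum: ∅.
Kavya ∩ Wendy ∩ Callum ∩ Zane: ∅.
Kavya ∩ Wendy ∩ Callum ∩ Zane ∩ Sofia: ∅.
Kavya ∩ Wendy ∩ Callum ∩ Zane ∩ Sofia ∩ Mei: ∅.
There is no time when everyone is free.
No common window is at least 60 minutes long.

none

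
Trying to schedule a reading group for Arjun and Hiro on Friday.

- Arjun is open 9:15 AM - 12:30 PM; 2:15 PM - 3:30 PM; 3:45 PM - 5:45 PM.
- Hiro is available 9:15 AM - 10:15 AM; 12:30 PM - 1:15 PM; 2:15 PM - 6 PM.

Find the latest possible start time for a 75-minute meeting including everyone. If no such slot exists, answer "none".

16:30

Arjun ∩ Hiro: 09:15-10:15, 14:15-15:30, 15:45-17:45.
The last common window of at least 75 minutes is 15:45-17:45; a 75-minute meeting can start as late as 16:30 and still end by 17:45.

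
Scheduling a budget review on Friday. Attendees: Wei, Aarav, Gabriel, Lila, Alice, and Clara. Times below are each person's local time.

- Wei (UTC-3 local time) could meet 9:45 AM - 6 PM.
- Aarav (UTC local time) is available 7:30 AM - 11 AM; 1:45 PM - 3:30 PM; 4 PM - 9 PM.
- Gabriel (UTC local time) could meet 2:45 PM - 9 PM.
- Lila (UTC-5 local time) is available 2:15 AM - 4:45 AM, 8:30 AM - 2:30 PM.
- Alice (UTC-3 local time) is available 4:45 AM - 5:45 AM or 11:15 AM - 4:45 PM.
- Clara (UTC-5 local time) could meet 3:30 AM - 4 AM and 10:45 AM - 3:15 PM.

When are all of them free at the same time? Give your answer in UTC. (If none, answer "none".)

Wei in UTC: 12:45-21:00 (add 3h to convert from UTC-3).
Aarav in UTC: 07:30-11:00, 13:45-15:30, 16:00-21:00.
Gabriel in UTC: 14:45-21:00.
Lila in UTC: 07:15-09:45, 13:30-19:30 (add 5h to convert from UTC-5).
Alice in UTC: 07:45-08:45, 14:15-19:45 (add 3h to convert from UTC-3).
Clara in UTC: 08:30-09:00, 15:45-20:15 (add 5h to convert from UTC-5).
Wei ∩ Aarav: 13:45-15:30, 16:00-21:00.
Wei ∩ Aarav ∩ Gabriel: 14:45-15:30, 16:00-21:00.
Wei ∩ Aarav ∩ Gabriel ∩ Lila: 14:45-15:30, 16:00-19:30.
Wei ∩ Aarav ∩ Gabriel ∩ Lila ∩ Alice: 14:45-15:30, 16:00-19:30.
Wei ∩ Aarav ∩ Gabriel ∩ Lila ∩ Alice ∩ Clara: 16:00-19:30.

16:00-19:30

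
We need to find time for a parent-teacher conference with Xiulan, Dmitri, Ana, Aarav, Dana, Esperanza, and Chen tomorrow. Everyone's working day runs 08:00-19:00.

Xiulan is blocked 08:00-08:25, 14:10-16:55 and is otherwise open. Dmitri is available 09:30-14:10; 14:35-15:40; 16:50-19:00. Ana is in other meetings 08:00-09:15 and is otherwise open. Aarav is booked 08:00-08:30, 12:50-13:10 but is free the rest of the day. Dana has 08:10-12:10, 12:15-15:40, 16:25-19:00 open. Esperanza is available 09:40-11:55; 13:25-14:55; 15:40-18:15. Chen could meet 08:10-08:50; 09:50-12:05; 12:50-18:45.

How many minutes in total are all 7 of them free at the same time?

Xiulan free: 08:25-14:10, 16:55-19:00 (invert busy blocks within the working day).
Dmitri free: 09:30-14:10, 14:35-15:40, 16:50-19:00.
Ana free: 09:15-19:00 (invert busy blocks within the working day).
Aarav free: 08:30-12:50, 13:10-19:00 (invert busy blocks within the working day).
Dana free: 08:10-12:10, 12:15-15:40, 16:25-19:00.
Esperanza free: 09:40-11:55, 13:25-14:55, 15:40-18:15.
Chen free: 08:10-08:50, 09:50-12:05, 12:50-18:45.
Xiulan ∩ Dmitri: 09:30-14:10, 16:55-19:00.
Xiulan ∩ Dmitri ∩ Ana: 09:30-14:10, 16:55-19:00.
Xiulan ∩ Dmitri ∩ Ana ∩ Aarav: 09:30-12:50, 13:10-14:10, 16:55-19:00.
Xiulan ∩ Dmitri ∩ Ana ∩ Aarav ∩ Dana: 09:30-12:10, 12:15-12:50, 13:10-14:10, 16:55-19:00.
Xiulan ∩ Dmitri ∩ Ana ∩ Aarav ∩ Dana ∩ Esperanza: 09:40-11:55, 13:25-14:10, 16:55-18:15.
Xiulan ∩ Dmitri ∩ Ana ∩ Aarav ∩ Dana ∩ Esperanza ∩ Chen: 09:50-11:55, 13:25-14:10, 16:55-18:15.
Summing the common windows: 125 + 45 + 80 = 250 minutes.

250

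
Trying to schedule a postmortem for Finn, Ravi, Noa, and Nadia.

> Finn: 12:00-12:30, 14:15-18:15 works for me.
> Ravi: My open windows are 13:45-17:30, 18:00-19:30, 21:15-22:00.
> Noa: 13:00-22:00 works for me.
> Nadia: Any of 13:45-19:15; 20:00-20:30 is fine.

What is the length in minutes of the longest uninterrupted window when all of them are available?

195

Finn ∩ Ravi: 14:15-17:30, 18:00-18:15.
Finn ∩ Ravi ∩ Noa: 14:15-17:30, 18:00-18:15.
Finn ∩ Ravi ∩ Noa ∩ Nadia: 14:15-17:30, 18:00-18:15.
Those are the intersection windows.
The longest is 14:15-17:30 at 195 minutes.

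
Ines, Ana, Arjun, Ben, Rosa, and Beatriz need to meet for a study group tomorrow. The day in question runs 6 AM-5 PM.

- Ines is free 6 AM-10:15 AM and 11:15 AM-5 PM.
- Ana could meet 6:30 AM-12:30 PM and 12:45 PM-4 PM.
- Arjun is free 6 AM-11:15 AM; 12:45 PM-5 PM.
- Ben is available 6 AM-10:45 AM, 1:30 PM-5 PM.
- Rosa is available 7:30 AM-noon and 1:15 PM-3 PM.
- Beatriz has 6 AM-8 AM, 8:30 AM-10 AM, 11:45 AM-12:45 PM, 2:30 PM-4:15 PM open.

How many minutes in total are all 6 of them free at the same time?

Ines ∩ Ana: 06:30-10:15, 11:15-12:30, 12:45-16:00.
Ines ∩ Ana ∩ Arjun: 06:30-10:15, 12:45-16:00.
Ines ∩ Ana ∩ Arjun ∩ Ben: 06:30-10:15, 13:30-16:00.
Ines ∩ Ana ∩ Arjun ∩ Ben ∩ Rosa: 07:30-10:15, 13:30-15:00.
Ines ∩ Ana ∩ Arjun ∩ Ben ∩ Rosa ∩ Beatriz: 07:30-08:00, 08:30-10:00, 14:30-15:00.
So the common availability across everyone is 07:30-08:00, 08:30-10:00, 14:30-15:00.
Summing the common windows: 30 + 90 + 30 = 150 minutes.

150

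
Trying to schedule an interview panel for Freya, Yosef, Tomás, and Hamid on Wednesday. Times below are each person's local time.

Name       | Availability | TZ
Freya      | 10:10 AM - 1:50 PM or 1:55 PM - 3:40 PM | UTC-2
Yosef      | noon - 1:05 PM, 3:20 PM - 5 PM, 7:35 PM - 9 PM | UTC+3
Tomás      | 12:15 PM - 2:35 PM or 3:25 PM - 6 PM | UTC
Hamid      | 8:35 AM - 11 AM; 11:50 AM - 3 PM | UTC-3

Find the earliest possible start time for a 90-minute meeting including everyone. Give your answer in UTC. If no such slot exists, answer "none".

Freya in UTC: 12:10-15:50, 15:55-17:40 (add 2h to convert from UTC-2).
Yosef in UTC: 09:00-10:05, 12:20-14:00, 16:35-18:00 (subtract 3h to convert from UTC+3).
Tomás in UTC: 12:15-14:35, 15:25-18:00.
Hamid in UTC: 11:35-14:00, 14:50-18:00 (add 3h to convert from UTC-3).
Freya ∩ Yosef: 12:20-14:00, 16:35-17:40.
Freya ∩ Yosef ∩ Tomás: 12:20-14:00, 16:35-17:40.
Freya ∩ Yosef ∩ Tomás ∩ Hamid: 12:20-14:00, 16:35-17:40.
The first common window of at least 90 minutes is 12:20-14:00, so the earliest start is 12:20.

12:20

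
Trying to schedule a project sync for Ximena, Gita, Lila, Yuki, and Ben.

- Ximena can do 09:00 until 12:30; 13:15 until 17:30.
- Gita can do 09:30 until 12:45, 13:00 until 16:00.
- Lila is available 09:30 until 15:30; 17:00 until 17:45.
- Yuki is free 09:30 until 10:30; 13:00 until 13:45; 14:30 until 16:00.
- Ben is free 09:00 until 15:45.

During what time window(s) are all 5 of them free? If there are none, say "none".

Ximena ∩ Gita: 09:30-12:30, 13:15-16:00.
Ximena ∩ Gita ∩ Lila: 09:30-12:30, 13:15-15:30.
Ximena ∩ Gita ∩ Lila ∩ Yuki: 09:30-10:30, 13:15-13:45, 14:30-15:30.
Ximena ∩ Gita ∩ Lila ∩ Yuki ∩ Ben: 09:30-10:30, 13:15-13:45, 14:30-15:30.

09:30-10:30, 13:15-13:45, 14:30-15:30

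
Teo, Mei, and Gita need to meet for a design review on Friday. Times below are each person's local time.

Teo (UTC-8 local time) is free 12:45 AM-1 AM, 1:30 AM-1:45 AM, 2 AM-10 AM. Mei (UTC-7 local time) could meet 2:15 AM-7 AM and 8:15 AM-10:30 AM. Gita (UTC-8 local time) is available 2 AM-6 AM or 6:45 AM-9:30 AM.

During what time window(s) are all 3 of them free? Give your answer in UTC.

Teo in UTC: 08:45-09:00, 09:30-09:45, 10:00-18:00 (add 8h to convert from UTC-8).
Mei in UTC: 09:15-14:00, 15:15-17:30 (add 7h to convert from UTC-7).
Gita in UTC: 10:00-14:00, 14:45-17:30 (add 8h to convert from UTC-8).
Teo ∩ Mei: 09:30-09:45, 10:00-14:00, 15:15-17:30.
Teo ∩ Mei ∩ Gita: 10:00-14:00, 15:15-17:30.

10:00-14:00, 15:15-17:30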